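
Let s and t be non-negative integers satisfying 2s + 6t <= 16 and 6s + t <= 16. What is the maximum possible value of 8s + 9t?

34

The continuous relaxation peaks at (2.35, 1.88) with value 35.76; rounding to a feasible lattice point costs some objective.
(s,t)=(2,2): 2·2+6·2=16≤16, 6·2+1·2=14≤16, objective 34.
(s,t)=(1,2): 2·1+6·2=14≤16, 6·1+1·2=8≤16, objective 26.
Maximum is 34 at (s,t)=(2,2).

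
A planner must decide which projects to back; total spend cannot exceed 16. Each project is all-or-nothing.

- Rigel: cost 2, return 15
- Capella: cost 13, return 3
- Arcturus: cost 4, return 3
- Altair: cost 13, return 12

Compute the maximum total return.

Treat it as a binary knapsack problem.
Allowing fractional choices, the relaxed optimum would be about 27.8, but projects are indivisible.
Rigel + Altair: cost 2 + 13 = 15 ≤ 16, return 15 + 12 = 27.
Rigel + Arcturus: cost 2 + 4 = 6 ≤ 16, return 15 + 3 = 18.
Rigel + Capella: cost 2 + 13 = 15 ≤ 16, return 15 + 3 = 18.
Best is Rigel and Altair with total return 27.

27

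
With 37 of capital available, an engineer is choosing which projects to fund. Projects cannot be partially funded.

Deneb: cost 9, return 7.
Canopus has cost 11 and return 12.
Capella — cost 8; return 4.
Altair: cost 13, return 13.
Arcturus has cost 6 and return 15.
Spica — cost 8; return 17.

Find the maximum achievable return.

This is an integer program with binary decision variables.
Deneb + Canopus + Arcturus + Spica: cost 9 + 11 + 6 + 8 = 34 ≤ 37, return 7 + 12 + 15 + 17 = 51.
Capella + Altair + Arcturus + Spica: cost 8 + 13 + 6 + 8 = 35 ≤ 37, return 4 + 13 + 15 + 17 = 49.
Deneb + Altair + Arcturus + Spica: cost 9 + 13 + 6 + 8 = 36 ≤ 37, return 7 + 13 + 15 + 17 = 52.
Best is Deneb, Altair, Arcturus, and Spica with total return 52.

52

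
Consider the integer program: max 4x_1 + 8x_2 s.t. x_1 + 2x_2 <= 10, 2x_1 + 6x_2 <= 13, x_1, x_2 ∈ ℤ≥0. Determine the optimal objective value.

24

The continuous relaxation peaks at (6.5, 0) with value 26.00; rounding to a feasible lattice point costs some objective.
(x_1,x_2)=(6,0): 1·6+2·0=6≤10, 2·6+6·0=12≤13, objective 24.
(x_1,x_2)=(5,0): 1·5+2·0=5≤10, 2·5+6·0=10≤13, objective 20.
No feasible integer point exceeds 24.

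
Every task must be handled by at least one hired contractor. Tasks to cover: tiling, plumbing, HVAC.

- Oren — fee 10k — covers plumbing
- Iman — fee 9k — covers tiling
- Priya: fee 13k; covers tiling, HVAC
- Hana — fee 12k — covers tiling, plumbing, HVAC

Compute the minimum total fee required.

12

Hana alone covers tiling, plumbing, HVAC — every task.
Total fee: 12.
No cover costs less than 12.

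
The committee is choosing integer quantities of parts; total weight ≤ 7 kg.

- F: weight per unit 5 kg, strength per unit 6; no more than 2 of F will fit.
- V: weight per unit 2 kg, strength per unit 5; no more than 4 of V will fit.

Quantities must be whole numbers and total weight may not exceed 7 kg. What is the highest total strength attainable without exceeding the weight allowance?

1×F and 1×V: weight 7 ≤ 7, strength 1·6 + 1·5 = 11.
3×V: weight 6 ≤ 7, strength 3·5 = 15.
Best is 15.

15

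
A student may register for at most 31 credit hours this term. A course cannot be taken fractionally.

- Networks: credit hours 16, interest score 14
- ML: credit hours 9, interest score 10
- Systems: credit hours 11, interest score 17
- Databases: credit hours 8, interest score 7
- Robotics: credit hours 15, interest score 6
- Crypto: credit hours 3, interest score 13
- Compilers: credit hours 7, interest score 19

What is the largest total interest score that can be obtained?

59

Treat it as a binary knapsack problem.
Systems + Crypto + Compilers: credit hours 11 + 3 + 7 = 21 ≤ 31, interest score 17 + 13 + 19 = 49.
ML + Systems + Crypto + Compilers: credit hours 9 + 11 + 3 + 7 = 30 ≤ 31, interest score 10 + 17 + 13 + 19 = 59.
Systems + Databases + Crypto + Compilers: credit hours 11 + 8 + 3 + 7 = 29 ≤ 31, interest score 17 + 7 + 13 + 19 = 56.
Best is ML, Systems, Crypto, and Compilers with total interest score 59.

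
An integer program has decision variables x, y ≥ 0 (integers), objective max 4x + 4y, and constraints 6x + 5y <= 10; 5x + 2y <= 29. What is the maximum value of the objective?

(x,y)=(0,2) is feasible, giving 8.
(x,y)=(0,1) is feasible, giving 4.
The best lattice point is (0,2), giving 8.

8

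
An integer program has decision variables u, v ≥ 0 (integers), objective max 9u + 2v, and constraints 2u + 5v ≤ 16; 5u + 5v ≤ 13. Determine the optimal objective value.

18

The continuous relaxation peaks at (2.6, 0) with value 23.40; rounding to a feasible lattice point costs some objective.
(u,v)=(2,0): 2·2+5·0=4≤16, 5·2+5·0=10≤13, objective 18.
(u,v)=(1,1): 2·1+5·1=7≤16, 5·1+5·1=10≤13, objective 11.
(u,v)=(1,0): 2·1+5·0=2≤16, 5·1+5·0=5≤13, objective 9.
The best lattice point is (2,0), giving 18.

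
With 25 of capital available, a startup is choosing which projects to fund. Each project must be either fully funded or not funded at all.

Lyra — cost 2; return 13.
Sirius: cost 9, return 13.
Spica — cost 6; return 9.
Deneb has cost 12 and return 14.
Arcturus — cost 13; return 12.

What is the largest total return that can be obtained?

40

Allowing fractional choices, the relaxed optimum would be about 44.3, but projects are indivisible.
Lyra + Sirius + Deneb: cost 2 + 9 + 12 = 23 ≤ 25, return 13 + 13 + 14 = 40.
Lyra + Sirius + Arcturus: cost 2 + 9 + 13 = 24 ≤ 25, return 13 + 13 + 12 = 38.
Best is Lyra, Sirius, and Deneb with total return 40.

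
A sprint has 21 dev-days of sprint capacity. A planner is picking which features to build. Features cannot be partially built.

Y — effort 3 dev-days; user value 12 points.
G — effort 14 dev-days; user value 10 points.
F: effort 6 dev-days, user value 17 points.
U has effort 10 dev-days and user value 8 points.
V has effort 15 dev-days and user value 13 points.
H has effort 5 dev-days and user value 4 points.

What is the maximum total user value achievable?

Treat it as a binary knapsack problem.
Allowing fractional choices, the relaxed optimum would be about 39.4, but features are indivisible.
Y + F + H: effort 3 + 6 + 5 = 14 ≤ 21, user value 12 + 17 + 4 = 33.
Y + F + U: effort 3 + 6 + 10 = 19 ≤ 21, user value 12 + 17 + 8 = 37.
Best is Y, F, and U with total user value 37.

37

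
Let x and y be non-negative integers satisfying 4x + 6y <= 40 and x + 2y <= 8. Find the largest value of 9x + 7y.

(x,y)=(8,0): 4·8+6·0=32≤40, 1·8+2·0=8≤8, objective 72.
(x,y)=(7,0): 4·7+6·0=28≤40, 1·7+2·0=7≤8, objective 63.
No feasible integer point exceeds 72.

72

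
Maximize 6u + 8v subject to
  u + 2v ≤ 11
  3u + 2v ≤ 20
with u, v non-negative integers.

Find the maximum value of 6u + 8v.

Relaxing integrality, the LP optimum is 53.00 at (u,v) = (4.5, 3.25), which is not an integer point.
(u,v)=(3,4): 1·3+2·4=11≤11, 3·3+2·4=17≤20, objective 50.
(u,v)=(4,3): 1·4+2·3=10≤11, 3·4+2·3=18≤20, objective 48.
(u,v)=(5,2): 1·5+2·2=9≤11, 3·5+2·2=19≤20, objective 46.
(u,v)=(2,4): 1·2+2·4=10≤11, 3·2+2·4=14≤20, objective 44.
No feasible integer point exceeds 50.

50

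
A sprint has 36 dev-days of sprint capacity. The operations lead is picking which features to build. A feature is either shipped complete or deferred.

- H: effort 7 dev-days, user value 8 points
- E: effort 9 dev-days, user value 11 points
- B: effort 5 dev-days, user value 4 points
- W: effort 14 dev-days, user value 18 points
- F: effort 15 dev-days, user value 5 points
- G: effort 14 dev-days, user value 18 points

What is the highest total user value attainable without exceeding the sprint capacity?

44

Allowing fractional choices, the relaxed optimum would be about 45.8, but features are indivisible.
H + E + B + W: effort 7 + 9 + 5 + 14 = 35 ≤ 36, user value 8 + 11 + 4 + 18 = 41.
H + W + G: effort 7 + 14 + 14 = 35 ≤ 36, user value 8 + 18 + 18 = 44.
H + E + B + G: effort 7 + 9 + 5 + 14 = 35 ≤ 36, user value 8 + 11 + 4 + 18 = 41.
Best is H, W, and G with total user value 44.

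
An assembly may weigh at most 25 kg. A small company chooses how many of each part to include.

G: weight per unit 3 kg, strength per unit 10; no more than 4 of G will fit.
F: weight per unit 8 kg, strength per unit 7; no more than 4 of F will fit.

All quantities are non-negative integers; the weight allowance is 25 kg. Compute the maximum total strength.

3×G and 2×F: weight 25 ≤ 25, strength 3·10 + 2·7 = 44.
4×G and 1×F: weight 20 ≤ 25, strength 4·10 + 1·7 = 47.
Best is 47.

47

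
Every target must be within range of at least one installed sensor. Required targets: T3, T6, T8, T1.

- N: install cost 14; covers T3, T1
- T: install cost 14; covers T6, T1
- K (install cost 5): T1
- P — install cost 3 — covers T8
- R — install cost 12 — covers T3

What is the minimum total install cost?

This is a weighted set-cover instance.
The greedy cost-per-new-target heuristic would pick P, K, R, and T for 34, but a cheaper cover exists.
Choose T, P, and R: together they cover T3, T6, T8, T1 — every target.
Total install cost: 14 + 3 + 12 = 29.
No cover costs less than 29.

29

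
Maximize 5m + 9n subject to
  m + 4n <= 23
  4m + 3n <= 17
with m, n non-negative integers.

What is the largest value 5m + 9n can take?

45

(m,n)=(0,5) is feasible, giving 45.
(m,n)=(1,4) is feasible, giving 41.
(m,n)=(0,4) is feasible, giving 36.
No feasible integer point exceeds 45.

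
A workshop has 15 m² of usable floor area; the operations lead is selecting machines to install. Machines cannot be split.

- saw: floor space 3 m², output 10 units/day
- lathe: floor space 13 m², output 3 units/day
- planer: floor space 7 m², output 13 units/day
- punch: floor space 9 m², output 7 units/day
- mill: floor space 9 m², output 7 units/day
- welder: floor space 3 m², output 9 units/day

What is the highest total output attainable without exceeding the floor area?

Allowing fractional choices, the relaxed optimum would be about 33.6, but machines are indivisible.
saw + punch + welder: floor space 3 + 9 + 3 = 15 ≤ 15, output 10 + 7 + 9 = 26.
saw + mill + welder: floor space 3 + 9 + 3 = 15 ≤ 15, output 10 + 7 + 9 = 26.
saw + planer + welder: floor space 3 + 7 + 3 = 13 ≤ 15, output 10 + 13 + 9 = 32.
Best is saw, planer, and welder with total output 32.

32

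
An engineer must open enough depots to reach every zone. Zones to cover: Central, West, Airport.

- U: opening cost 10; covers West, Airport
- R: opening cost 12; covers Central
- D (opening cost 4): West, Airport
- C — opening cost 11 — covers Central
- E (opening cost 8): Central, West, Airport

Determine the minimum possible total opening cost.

The greedy cost-per-new-zone heuristic would pick D and E for 12, but a cheaper cover exists.
E alone covers Central, West, Airport — every zone.
Total opening cost: 8.
No cover costs less than 8.

8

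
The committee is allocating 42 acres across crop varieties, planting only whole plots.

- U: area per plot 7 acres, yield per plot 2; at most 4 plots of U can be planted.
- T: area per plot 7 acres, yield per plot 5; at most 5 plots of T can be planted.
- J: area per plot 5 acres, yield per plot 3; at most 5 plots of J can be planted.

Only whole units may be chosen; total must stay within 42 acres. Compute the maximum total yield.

T has the best ratio (5/7); taking only T gives at most 5×5 = 25 (stopped by the supply cap of 5).
Mixing does better — 5×T and 1×J: area 40 ≤ 42, yield 5·5 + 1·3 = 28.

28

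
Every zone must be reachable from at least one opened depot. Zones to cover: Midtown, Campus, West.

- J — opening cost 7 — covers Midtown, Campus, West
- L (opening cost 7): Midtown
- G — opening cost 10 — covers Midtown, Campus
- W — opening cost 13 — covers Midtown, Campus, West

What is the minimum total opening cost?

7

J alone covers Midtown, Campus, West — every zone.
Total opening cost: 7.
No cover costs less than 7.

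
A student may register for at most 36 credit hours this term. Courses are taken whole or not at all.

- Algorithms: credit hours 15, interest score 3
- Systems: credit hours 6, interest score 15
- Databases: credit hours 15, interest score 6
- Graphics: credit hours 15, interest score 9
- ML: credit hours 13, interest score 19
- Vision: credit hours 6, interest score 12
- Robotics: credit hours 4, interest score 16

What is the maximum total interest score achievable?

62

This is a 0-1 knapsack instance.
Systems + ML + Robotics: credit hours 6 + 13 + 4 = 23 ≤ 36, interest score 15 + 19 + 16 = 50.
Systems + Graphics + Vision + Robotics: credit hours 6 + 15 + 6 + 4 = 31 ≤ 36, interest score 15 + 9 + 12 + 16 = 52.
Systems + ML + Vision + Robotics: credit hours 6 + 13 + 6 + 4 = 29 ≤ 36, interest score 15 + 19 + 12 + 16 = 62.
Best is Systems, ML, Vision, and Robotics with total interest score 62.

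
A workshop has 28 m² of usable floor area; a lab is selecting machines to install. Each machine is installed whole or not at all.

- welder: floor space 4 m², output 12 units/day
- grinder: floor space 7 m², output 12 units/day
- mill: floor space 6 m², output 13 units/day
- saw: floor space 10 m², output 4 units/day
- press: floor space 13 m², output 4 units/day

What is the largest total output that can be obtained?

41

Take welder, grinder, mill, and saw: floor space 4 + 7 + 6 + 10 = 27 ≤ 28, output 12 + 12 + 13 + 4 = 41.
No other feasible combination does better.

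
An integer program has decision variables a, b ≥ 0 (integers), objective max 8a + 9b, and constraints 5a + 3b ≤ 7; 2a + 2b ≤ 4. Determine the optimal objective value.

18

(a,b)=(0,2): 5·0+3·2=6≤7, 2·0+2·2=4≤4, objective 18.
(a,b)=(0,1): 5·0+3·1=3≤7, 2·0+2·1=2≤4, objective 9.
No feasible integer point exceeds 18.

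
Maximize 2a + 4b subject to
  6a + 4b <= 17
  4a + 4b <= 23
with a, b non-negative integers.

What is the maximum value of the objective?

(a,b)=(0,4) is feasible, giving 16.
(a,b)=(0,3) is feasible, giving 12.
The best lattice point is (0,4), giving 16.

16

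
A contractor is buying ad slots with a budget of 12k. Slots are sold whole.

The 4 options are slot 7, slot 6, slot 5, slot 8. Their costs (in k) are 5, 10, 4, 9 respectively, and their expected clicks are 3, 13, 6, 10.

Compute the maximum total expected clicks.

13

Take slot 6: cost 10 ≤ 12, expected clicks 13.
No other feasible combination does better.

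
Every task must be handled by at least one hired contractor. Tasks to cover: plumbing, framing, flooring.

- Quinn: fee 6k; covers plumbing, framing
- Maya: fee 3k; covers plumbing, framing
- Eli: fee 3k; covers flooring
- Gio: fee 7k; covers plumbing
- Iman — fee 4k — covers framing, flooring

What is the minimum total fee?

Choose Maya and Eli: together they cover plumbing, framing, flooring — every task.
Total fee: 3 + 3 = 6.

6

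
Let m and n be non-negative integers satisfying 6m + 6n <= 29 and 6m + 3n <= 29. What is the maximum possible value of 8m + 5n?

(m,n)=(4,0) is feasible, giving 32.
(m,n)=(3,1) is feasible, giving 29.
(m,n)=(3,0) is feasible, giving 24.
The best lattice point is (4,0), giving 32.

32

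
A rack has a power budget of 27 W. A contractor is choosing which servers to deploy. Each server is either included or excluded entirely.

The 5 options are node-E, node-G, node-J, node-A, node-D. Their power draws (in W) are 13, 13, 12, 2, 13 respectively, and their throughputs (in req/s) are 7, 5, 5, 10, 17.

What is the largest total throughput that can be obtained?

Allowing fractional choices, the relaxed optimum would be about 33.5, but servers are indivisible.
node-A + node-D: power draw 2 + 13 = 15 ≤ 27, throughput 10 + 17 = 27.
node-J + node-A + node-D: power draw 12 + 2 + 13 = 27 ≤ 27, throughput 5 + 10 + 17 = 32.
node-E + node-D: power draw 13 + 13 = 26 ≤ 27, throughput 7 + 17 = 24.
Best is node-J, node-A, and node-D with total throughput 32.

32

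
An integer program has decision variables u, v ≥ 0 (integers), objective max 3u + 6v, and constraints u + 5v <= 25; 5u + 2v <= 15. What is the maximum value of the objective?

The continuous relaxation peaks at (1.09, 4.78) with value 31.96; rounding to a feasible lattice point costs some objective.
(u,v)=(0,5) is feasible, giving 30.
(u,v)=(1,4) is feasible, giving 27.
(u,v)=(0,4) is feasible, giving 24.
Maximum is 30 at (u,v)=(0,5).

30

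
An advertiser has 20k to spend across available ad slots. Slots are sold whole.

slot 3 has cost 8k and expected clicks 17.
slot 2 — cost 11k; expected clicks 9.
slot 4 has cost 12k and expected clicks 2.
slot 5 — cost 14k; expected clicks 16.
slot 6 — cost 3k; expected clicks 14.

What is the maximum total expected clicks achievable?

slot 3 + slot 6: cost 8 + 3 = 11 ≤ 20, expected clicks 17 + 14 = 31.
slot 5 + slot 6: cost 14 + 3 = 17 ≤ 20, expected clicks 16 + 14 = 30.
Best is slot 3 and slot 6 with total expected clicks 31.

31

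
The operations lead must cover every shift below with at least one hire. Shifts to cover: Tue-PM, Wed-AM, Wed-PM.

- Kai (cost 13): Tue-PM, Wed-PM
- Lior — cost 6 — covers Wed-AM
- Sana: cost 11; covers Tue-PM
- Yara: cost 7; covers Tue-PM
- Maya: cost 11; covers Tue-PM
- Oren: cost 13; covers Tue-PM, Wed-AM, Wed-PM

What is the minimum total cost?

Oren alone covers Tue-PM, Wed-AM, Wed-PM — every shift.
Total cost: 13.

13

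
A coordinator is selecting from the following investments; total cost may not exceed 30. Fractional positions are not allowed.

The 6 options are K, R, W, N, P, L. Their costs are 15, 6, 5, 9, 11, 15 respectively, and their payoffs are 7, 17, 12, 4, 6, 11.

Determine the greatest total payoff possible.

Allowing fractional choices, the relaxed optimum would be about 42.2, but investments are indivisible.
R + W + L: cost 6 + 5 + 15 = 26 ≤ 30, payoff 17 + 12 + 11 = 40.
K + R + W: cost 15 + 6 + 5 = 26 ≤ 30, payoff 7 + 17 + 12 = 36.
Best is R, W, and L with total payoff 40.

40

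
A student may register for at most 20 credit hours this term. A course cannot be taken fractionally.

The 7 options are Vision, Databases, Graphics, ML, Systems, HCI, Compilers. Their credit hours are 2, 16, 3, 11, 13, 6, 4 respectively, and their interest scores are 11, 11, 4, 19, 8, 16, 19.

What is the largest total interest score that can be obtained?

Vision + Graphics + ML + Compilers: credit hours 2 + 3 + 11 + 4 = 20 ≤ 20, interest score 11 + 4 + 19 + 19 = 53.
Vision + Graphics + HCI + Compilers: credit hours 2 + 3 + 6 + 4 = 15 ≤ 20, interest score 11 + 4 + 16 + 19 = 50.
Vision + ML + Compilers: credit hours 2 + 11 + 4 = 17 ≤ 20, interest score 11 + 19 + 19 = 49.
Best is Vision, Graphics, ML, and Compilers with total interest score 53.

53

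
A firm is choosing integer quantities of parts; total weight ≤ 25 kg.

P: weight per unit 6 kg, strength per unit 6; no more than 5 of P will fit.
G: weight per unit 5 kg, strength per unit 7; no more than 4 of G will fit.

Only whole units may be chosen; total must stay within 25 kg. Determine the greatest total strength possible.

This is a bounded integer knapsack.
4×G: weight 20 ≤ 25, strength 4·7 = 28.
1×P and 3×G: weight 21 ≤ 25, strength 1·6 + 3·7 = 27.
Best is 28.

28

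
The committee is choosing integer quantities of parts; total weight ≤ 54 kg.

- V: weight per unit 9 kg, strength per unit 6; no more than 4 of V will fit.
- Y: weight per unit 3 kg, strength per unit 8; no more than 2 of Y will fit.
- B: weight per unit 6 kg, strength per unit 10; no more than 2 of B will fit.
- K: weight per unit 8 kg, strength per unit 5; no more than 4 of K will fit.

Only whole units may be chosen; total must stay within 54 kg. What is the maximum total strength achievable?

3×V, 2×Y, 2×B, and 1×K: weight 53 ≤ 54, strength 3·6 + 2·8 + 2·10 + 1·5 = 59.
4×V, 2×Y, and 2×B: weight 54 ≤ 54, strength 4·6 + 2·8 + 2·10 = 60.
Best is 60.

60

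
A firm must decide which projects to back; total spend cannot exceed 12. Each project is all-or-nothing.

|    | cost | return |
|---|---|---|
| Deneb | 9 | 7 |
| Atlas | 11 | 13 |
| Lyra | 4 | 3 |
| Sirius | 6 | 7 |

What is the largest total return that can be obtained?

13

Allowing fractional choices, the relaxed optimum would be about 14.2, but projects are indivisible.
Sirius: cost 6 ≤ 12, return 7.
Lyra + Sirius: cost 4 + 6 = 10 ≤ 12, return 3 + 7 = 10.
Atlas: cost 11 ≤ 12, return 13.
Best is Atlas with total return 13.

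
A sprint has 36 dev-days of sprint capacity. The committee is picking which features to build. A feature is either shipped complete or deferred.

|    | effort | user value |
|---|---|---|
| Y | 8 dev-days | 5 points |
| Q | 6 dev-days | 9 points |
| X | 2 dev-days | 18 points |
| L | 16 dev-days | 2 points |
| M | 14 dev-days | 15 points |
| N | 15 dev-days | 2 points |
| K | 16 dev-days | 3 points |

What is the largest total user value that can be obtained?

47

This is an integer program with binary decision variables.
Allowing fractional choices, the relaxed optimum would be about 48.1, but features are indivisible.
Y + X + M: effort 8 + 2 + 14 = 24 ≤ 36, user value 5 + 18 + 15 = 38.
Y + Q + X + M: effort 8 + 6 + 2 + 14 = 30 ≤ 36, user value 5 + 9 + 18 + 15 = 47.
Q + X + M: effort 6 + 2 + 14 = 22 ≤ 36, user value 9 + 18 + 15 = 42.
Best is Y, Q, X, and M with total user value 47.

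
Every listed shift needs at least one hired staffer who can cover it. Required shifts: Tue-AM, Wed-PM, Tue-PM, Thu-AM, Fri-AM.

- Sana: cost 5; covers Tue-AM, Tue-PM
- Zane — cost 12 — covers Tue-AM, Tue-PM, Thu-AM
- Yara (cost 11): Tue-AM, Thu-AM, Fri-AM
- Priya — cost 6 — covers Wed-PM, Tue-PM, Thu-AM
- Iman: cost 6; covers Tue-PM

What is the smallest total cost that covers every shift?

This is an integer covering problem.
The greedy cost-per-new-shift heuristic would pick Priya, Sana, and Yara for 22, but a cheaper cover exists.
Choose Yara and Priya: together they cover Tue-AM, Wed-PM, Tue-PM, Thu-AM, Fri-AM — every shift.
Total cost: 11 + 6 = 17.
No cover costs less than 17.

17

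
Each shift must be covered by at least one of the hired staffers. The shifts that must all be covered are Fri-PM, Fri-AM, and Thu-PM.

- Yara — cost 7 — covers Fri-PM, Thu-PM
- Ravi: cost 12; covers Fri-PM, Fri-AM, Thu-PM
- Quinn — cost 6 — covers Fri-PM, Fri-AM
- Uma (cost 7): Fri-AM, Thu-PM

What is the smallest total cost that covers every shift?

12

The greedy cost-per-new-shift heuristic would pick Quinn and Yara for 13, but a cheaper cover exists.
Ravi alone covers Fri-PM, Fri-AM, Thu-PM — every shift.
Total cost: 12.
No cover costs less than 12.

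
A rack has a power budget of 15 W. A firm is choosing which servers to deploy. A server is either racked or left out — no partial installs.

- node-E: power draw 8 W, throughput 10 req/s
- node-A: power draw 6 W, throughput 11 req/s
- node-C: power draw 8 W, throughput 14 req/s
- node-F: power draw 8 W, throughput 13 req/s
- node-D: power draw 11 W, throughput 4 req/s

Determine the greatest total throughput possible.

Allowing fractional choices, the relaxed optimum would be about 26.6, but servers are indivisible.
node-A + node-C: power draw 6 + 8 = 14 ≤ 15, throughput 11 + 14 = 25.
node-E + node-A: power draw 8 + 6 = 14 ≤ 15, throughput 10 + 11 = 21.
node-A + node-F: power draw 6 + 8 = 14 ≤ 15, throughput 11 + 13 = 24.
Best is node-A and node-C with total throughput 25.

25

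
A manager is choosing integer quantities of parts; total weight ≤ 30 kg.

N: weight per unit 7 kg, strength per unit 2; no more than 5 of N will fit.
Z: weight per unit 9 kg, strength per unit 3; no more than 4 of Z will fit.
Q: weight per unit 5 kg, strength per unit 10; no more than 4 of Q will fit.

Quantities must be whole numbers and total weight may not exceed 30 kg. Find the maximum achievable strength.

Q has the best ratio (10/5); taking only Q gives at most 4×10 = 40 (stopped by the supply cap of 4).
Mixing does better — 1×Z and 4×Q: weight 29 ≤ 30, strength 1·3 + 4·10 = 43.

43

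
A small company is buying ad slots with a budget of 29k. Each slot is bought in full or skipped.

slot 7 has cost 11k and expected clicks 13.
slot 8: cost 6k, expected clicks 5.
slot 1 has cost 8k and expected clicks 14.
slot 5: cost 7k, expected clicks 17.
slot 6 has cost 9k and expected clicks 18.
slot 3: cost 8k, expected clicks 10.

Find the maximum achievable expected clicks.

49

Take slot 1, slot 5, and slot 6: cost 8 + 7 + 9 = 24 ≤ 29, expected clicks 14 + 17 + 18 = 49.
No other feasible combination does better.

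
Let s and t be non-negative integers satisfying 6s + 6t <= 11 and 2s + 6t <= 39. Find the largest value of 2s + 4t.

(s,t)=(0,1) is feasible, giving 4.
(s,t)=(1,0) is feasible, giving 2.
The best lattice point is (0,1), giving 4.

4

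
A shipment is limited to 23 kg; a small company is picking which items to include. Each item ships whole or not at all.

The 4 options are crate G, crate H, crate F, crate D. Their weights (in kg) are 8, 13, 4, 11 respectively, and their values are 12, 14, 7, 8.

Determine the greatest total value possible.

27

This is a 0-1 knapsack instance.
Take crate G, crate F, and crate D: weight 8 + 4 + 11 = 23 ≤ 23, value 12 + 7 + 8 = 27.
No other feasible combination does better.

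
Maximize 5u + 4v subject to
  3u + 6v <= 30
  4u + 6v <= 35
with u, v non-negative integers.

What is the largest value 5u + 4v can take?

40

(u,v)=(8,0) is feasible, giving 40.
(u,v)=(7,1) is feasible, giving 39.
(u,v)=(7,0) is feasible, giving 35.
No feasible integer point exceeds 40.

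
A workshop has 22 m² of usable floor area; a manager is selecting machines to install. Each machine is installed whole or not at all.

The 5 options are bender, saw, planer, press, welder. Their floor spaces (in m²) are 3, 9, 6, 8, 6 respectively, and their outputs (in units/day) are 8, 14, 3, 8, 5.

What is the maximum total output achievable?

30

Allowing fractional choices, the relaxed optimum would be about 31.7, but machines are indivisible.
bender + saw + press: floor space 3 + 9 + 8 = 20 ≤ 22, output 8 + 14 + 8 = 30.
bender + saw + planer: floor space 3 + 9 + 6 = 18 ≤ 22, output 8 + 14 + 3 = 25.
bender + saw + welder: floor space 3 + 9 + 6 = 18 ≤ 22, output 8 + 14 + 5 = 27.
Best is bender, saw, and press with total output 30.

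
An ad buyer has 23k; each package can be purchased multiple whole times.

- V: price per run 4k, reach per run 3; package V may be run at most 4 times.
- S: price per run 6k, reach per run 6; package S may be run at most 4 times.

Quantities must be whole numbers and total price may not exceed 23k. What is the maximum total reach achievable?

This is a bounded integer knapsack.
1×V and 3×S: price 22 ≤ 23, reach 1·3 + 3·6 = 21.
3×S: price 18 ≤ 23, reach 3·6 = 18.
Best is 21.

21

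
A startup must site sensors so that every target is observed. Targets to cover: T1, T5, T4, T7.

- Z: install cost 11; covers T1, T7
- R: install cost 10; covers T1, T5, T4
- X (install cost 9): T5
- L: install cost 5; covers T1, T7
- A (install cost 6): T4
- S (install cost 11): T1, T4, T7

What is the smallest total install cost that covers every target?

15

This is an integer covering problem.
Choose R and L: together they cover T1, T5, T4, T7 — every target.
Total install cost: 10 + 5 = 15.
No cover costs less than 15.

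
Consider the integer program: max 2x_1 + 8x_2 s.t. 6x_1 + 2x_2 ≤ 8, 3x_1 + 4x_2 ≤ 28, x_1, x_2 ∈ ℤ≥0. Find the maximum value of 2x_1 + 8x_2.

(x_1,x_2)=(0,4) is feasible, giving 32.
(x_1,x_2)=(0,3) is feasible, giving 24.
No feasible integer point exceeds 32.

32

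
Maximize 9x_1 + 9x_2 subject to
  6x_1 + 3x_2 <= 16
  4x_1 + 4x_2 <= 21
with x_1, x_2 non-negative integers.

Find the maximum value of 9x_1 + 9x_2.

(x_1,x_2)=(0,5): 6·0+3·5=15≤16, 4·0+4·5=20≤21, objective 45.
(x_1,x_2)=(0,4): 6·0+3·4=12≤16, 4·0+4·4=16≤21, objective 36.
No feasible integer point exceeds 45.

45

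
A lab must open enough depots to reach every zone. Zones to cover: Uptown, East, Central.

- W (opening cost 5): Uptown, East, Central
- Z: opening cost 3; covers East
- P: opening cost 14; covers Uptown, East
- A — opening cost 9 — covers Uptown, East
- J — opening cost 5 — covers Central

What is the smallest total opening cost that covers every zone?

5

This is a weighted set-cover instance.
W alone covers Uptown, East, Central — every zone.
Total opening cost: 5.
No cover costs less than 5.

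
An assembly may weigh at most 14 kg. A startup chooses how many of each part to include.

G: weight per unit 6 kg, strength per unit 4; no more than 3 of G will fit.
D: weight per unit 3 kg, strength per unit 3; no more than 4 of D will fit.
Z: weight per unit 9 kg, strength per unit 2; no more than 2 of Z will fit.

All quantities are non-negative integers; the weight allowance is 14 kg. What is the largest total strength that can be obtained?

This is a bounded integer knapsack.
1×G and 2×D: weight 12 ≤ 14, strength 1·4 + 2·3 = 10.
4×D: weight 12 ≤ 14, strength 4·3 = 12.
Best is 12.

12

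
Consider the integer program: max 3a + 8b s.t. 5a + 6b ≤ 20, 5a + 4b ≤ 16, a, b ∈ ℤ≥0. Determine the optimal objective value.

Relaxing integrality, the LP optimum is 26.67 at (a,b) = (0, 3.33), which is not an integer point.
(a,b)=(0,3): 5·0+6·3=18≤20, 5·0+4·3=12≤16, objective 24.
(a,b)=(1,2): 5·1+6·2=17≤20, 5·1+4·2=13≤16, objective 19.
(a,b)=(0,2): 5·0+6·2=12≤20, 5·0+4·2=8≤16, objective 16.
The best lattice point is (0,3), giving 24.

24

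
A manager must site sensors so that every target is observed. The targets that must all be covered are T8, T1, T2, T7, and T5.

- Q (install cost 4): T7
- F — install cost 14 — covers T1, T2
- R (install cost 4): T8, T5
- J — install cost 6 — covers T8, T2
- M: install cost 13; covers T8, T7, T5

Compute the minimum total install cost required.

The greedy cost-per-new-target heuristic would pick R, Q, J, and F for 28, but a cheaper cover exists.
Choose Q, F, and R: together they cover T8, T1, T2, T7, T5 — every target.
Total install cost: 4 + 14 + 4 = 22.
No cover costs less than 22.

22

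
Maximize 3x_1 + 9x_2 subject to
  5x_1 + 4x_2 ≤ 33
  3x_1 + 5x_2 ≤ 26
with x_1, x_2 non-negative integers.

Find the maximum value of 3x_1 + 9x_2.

45

(x_1,x_2)=(0,5): 5·0+4·5=20≤33, 3·0+5·5=25≤26, objective 45.
(x_1,x_2)=(1,4): 5·1+4·4=21≤33, 3·1+5·4=23≤26, objective 39.
(x_1,x_2)=(0,4): 5·0+4·4=16≤33, 3·0+5·4=20≤26, objective 36.
No feasible integer point exceeds 45.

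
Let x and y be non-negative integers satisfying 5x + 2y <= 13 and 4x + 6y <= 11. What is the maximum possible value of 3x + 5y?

8

Relaxing integrality, the LP optimum is 9.17 at (x,y) = (0, 1.83), which is not an integer point.
(x,y)=(1,1): 5·1+2·1=7≤13, 4·1+6·1=10≤11, objective 8.
(x,y)=(2,0): 5·2+2·0=10≤13, 4·2+6·0=8≤11, objective 6.
(x,y)=(0,1): 5·0+2·1=2≤13, 4·0+6·1=6≤11, objective 5.
Maximum is 8 at (x,y)=(1,1).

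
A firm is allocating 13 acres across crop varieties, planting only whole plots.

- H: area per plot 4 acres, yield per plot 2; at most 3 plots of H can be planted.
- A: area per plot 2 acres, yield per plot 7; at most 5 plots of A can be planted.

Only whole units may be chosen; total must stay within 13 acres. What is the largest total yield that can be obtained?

35

5×A: area 10 ≤ 13, yield 5·7 = 35.
1×H and 4×A: area 12 ≤ 13, yield 1·2 + 4·7 = 30.
Best is 35.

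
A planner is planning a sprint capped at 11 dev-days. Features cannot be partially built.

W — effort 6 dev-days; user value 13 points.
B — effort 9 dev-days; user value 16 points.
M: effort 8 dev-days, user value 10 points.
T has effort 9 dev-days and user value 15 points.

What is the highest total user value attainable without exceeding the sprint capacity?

16

W: effort 6 ≤ 11, user value 13.
B: effort 9 ≤ 11, user value 16.
T: effort 9 ≤ 11, user value 15.
Best is B with total user value 16.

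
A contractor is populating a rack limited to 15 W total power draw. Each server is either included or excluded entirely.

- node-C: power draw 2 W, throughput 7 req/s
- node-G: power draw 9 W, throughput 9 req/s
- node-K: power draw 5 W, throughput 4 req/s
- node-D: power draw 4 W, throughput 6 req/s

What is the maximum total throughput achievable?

22

node-C + node-G + node-D: power draw 2 + 9 + 4 = 15 ≤ 15, throughput 7 + 9 + 6 = 22.
node-C + node-K + node-D: power draw 2 + 5 + 4 = 11 ≤ 15, throughput 7 + 4 + 6 = 17.
Best is node-C, node-G, and node-D with total throughput 22.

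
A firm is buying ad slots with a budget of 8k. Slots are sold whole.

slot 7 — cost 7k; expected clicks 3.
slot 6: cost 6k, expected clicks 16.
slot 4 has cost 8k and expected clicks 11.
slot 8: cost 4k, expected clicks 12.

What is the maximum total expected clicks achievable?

This is an integer program with binary decision variables.
Take slot 6: cost 6 ≤ 8, expected clicks 16.
No other feasible combination does better.

16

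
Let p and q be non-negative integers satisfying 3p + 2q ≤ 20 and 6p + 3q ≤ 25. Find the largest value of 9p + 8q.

The continuous relaxation peaks at (0, 8.33) with value 66.67; rounding to a feasible lattice point costs some objective.
(p,q)=(0,8) is feasible, giving 64.
(p,q)=(0,7) is feasible, giving 56.
Maximum is 64 at (p,q)=(0,8).

64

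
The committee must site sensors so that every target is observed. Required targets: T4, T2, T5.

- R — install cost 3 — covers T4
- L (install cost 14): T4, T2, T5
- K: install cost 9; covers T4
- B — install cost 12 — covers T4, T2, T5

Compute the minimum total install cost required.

The greedy cost-per-new-target heuristic would pick R and B for 15, but a cheaper cover exists.
B alone covers T4, T2, T5 — every target.
Total install cost: 12.
No cover costs less than 12.

12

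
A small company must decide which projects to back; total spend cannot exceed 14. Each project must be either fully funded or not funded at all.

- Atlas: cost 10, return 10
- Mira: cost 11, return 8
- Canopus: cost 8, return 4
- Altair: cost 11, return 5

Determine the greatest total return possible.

Allowing fractional choices, the relaxed optimum would be about 12.9, but projects are indivisible.
Mira: cost 11 ≤ 14, return 8.
Atlas: cost 10 ≤ 14, return 10.
Best is Atlas with total return 10.

10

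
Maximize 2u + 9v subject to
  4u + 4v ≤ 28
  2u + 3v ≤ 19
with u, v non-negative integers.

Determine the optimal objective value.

The continuous relaxation peaks at (0, 6.33) with value 57.00; rounding to a feasible lattice point costs some objective.
(u,v)=(0,6): 4·0+4·6=24≤28, 2·0+3·6=18≤19, objective 54.
(u,v)=(1,5): 4·1+4·5=24≤28, 2·1+3·5=17≤19, objective 47.
(u,v)=(0,5): 4·0+4·5=20≤28, 2·0+3·5=15≤19, objective 45.
The best lattice point is (0,6), giving 54.

54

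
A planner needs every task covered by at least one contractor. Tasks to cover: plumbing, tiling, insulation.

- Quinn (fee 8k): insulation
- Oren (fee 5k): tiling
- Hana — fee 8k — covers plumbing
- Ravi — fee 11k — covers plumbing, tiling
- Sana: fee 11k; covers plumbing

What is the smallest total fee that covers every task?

19

Choose Quinn and Ravi: together they cover plumbing, tiling, insulation — every task.
Total fee: 8 + 11 = 19.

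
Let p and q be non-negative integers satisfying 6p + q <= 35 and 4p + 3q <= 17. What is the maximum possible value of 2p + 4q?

20

The continuous relaxation peaks at (0, 5.67) with value 22.67; rounding to a feasible lattice point costs some objective.
(p,q)=(0,5): 6·0+1·5=5≤35, 4·0+3·5=15≤17, objective 20.
(p,q)=(1,4): 6·1+1·4=10≤35, 4·1+3·4=16≤17, objective 18.
(p,q)=(0,4): 6·0+1·4=4≤35, 4·0+3·4=12≤17, objective 16.
The best lattice point is (0,5), giving 20.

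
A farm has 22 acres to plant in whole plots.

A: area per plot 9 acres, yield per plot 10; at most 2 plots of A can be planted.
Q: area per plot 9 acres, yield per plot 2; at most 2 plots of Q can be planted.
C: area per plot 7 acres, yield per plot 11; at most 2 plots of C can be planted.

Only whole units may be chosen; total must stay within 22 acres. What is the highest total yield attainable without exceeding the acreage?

This is a bounded integer knapsack.
1×A and 1×C: area 16 ≤ 22, yield 1·10 + 1·11 = 21.
2×C: area 14 ≤ 22, yield 2·11 = 22.
Best is 22.

22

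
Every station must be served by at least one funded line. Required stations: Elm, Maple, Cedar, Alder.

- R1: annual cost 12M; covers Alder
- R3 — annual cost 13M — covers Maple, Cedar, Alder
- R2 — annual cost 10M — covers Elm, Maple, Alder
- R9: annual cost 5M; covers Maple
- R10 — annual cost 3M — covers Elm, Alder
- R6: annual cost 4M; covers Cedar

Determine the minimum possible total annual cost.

12

Choose R9, R10, and R6: together they cover Elm, Maple, Cedar, Alder — every station.
Total annual cost: 5 + 3 + 4 = 12.
No cover costs less than 12.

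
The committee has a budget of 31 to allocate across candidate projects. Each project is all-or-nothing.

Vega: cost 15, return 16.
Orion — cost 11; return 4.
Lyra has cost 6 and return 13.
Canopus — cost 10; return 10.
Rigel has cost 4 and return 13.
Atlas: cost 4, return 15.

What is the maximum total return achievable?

57

This is an integer program with binary decision variables.
Allowing fractional choices, the relaxed optimum would be about 59.0, but projects are indivisible.
Lyra + Canopus + Rigel + Atlas: cost 6 + 10 + 4 + 4 = 24 ≤ 31, return 13 + 10 + 13 + 15 = 51.
Orion + Lyra + Rigel + Atlas: cost 11 + 6 + 4 + 4 = 25 ≤ 31, return 4 + 13 + 13 + 15 = 45.
Vega + Lyra + Rigel + Atlas: cost 15 + 6 + 4 + 4 = 29 ≤ 31, return 16 + 13 + 13 + 15 = 57.
Best is Vega, Lyra, Rigel, and Atlas with total return 57.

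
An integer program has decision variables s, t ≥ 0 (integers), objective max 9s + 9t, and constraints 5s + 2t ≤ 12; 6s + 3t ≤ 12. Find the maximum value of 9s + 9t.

36

(s,t)=(0,4): 5·0+2·4=8≤12, 6·0+3·4=12≤12, objective 36.
(s,t)=(0,3): 5·0+2·3=6≤12, 6·0+3·3=9≤12, objective 27.
The best lattice point is (0,4), giving 36.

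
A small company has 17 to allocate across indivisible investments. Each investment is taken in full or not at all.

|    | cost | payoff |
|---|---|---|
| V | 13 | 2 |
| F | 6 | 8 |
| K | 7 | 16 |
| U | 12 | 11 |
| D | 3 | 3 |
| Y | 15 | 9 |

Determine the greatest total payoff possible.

F + K: cost 6 + 7 = 13 ≤ 17, payoff 8 + 16 = 24.
K + D: cost 7 + 3 = 10 ≤ 17, payoff 16 + 3 = 19.
F + K + D: cost 6 + 7 + 3 = 16 ≤ 17, payoff 8 + 16 + 3 = 27.
Best is F, K, and D with total payoff 27.

27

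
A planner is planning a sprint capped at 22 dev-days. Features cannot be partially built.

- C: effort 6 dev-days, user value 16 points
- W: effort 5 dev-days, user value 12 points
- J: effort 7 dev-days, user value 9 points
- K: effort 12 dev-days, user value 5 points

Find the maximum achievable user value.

Take C, W, and J: effort 6 + 5 + 7 = 18 ≤ 22, user value 16 + 12 + 9 = 37.
No other feasible combination does better.

37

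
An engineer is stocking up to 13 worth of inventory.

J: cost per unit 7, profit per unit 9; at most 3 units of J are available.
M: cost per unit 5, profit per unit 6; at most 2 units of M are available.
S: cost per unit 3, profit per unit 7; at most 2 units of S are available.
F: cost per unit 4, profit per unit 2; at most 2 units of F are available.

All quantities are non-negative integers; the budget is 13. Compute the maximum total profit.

This is a bounded integer knapsack.
S has the best ratio (7/3); taking only S gives at most 2×7 = 14 (stopped by the supply cap of 2).
Mixing does better — 1×J and 2×S: cost 13 ≤ 13, profit 1·9 + 2·7 = 23.

23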